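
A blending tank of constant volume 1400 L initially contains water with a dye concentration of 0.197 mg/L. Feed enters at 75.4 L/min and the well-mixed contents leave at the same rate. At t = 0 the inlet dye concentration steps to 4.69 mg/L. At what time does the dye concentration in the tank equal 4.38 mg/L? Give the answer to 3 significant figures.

49.6 min

Species balance: V dC/dt = Q(C_in − C) ⇒ τ = V/Q = 18.568 min.
C(t) = C_in + (C₀ − C_in) e^(−t/τ). Set C = 4.38 and solve for t:
e^(−t/τ) = (C − C_in)/(C₀ − C_in) = (4.38 − 4.69)/(0.197 − 4.69) = 0.068996
t = −τ ln(…) = 18.568 × 2.6737 = 49.644 min.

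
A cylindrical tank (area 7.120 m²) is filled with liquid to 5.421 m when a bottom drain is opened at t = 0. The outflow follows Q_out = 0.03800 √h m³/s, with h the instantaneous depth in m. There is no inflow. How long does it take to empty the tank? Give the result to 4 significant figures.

A dh/dt = −Q_out = −0.03800 √h.
This is separable: 2 d(√h)/dt = −0.03800/A, so √h = √h₀ − (0.03800/(2A)) t.
Set h = 0: 2√h₀ = (0.03800/A) t_empty ⇒ t_empty = 2A√h₀/0.03800.
t_empty = 2·7.120·√5.421/0.03800 = 14.2400·2.32830/0.03800 = 872.501 s.

872.5 s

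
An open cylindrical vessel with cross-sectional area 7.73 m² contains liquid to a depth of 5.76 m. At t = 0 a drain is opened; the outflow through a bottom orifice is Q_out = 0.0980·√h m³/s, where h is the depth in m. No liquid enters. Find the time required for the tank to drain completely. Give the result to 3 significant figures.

379 s

Unsteady balance on liquid volume: A dh/dt = −0.0980 √h.
This is separable: 2 d(√h)/dt = −0.0980/A, so √h = √h₀ − (0.0980/(2A)) t.
Set h = 0: 2√h₀ = (0.0980/A) t_empty ⇒ t_empty = 2A√h₀/0.0980.
t_empty = 2·7.73·√5.76/0.0980 = 15.460·2.4000/0.0980 = 378.61 s.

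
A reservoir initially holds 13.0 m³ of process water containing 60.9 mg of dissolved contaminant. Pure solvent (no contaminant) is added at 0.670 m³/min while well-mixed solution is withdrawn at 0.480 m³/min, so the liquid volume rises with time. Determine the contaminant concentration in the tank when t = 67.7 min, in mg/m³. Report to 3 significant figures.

0.414 mg/m³

Total volume: dV/dt = Q_in − Q_out = 0.19000 m³/min, so V(t) = 13.0 + 0.19000 t and V(67.7) = 25.863 m³.
Species balance (pure solvent in): dm/dt = −Q_out · m/V(t).
Separate: dm/m = −Q_out dt/V(t) ⇒ ln(m/m₀) = −(Q_out/(Q_in−Q_out)) ln(V/V₀).
m = m₀ (V₀/V)^(Q_out/(Q_in−Q_out)) = 60.9 × (13.0/25.863)^(2.5263) = 10.713 mg.
C = m/V = 10.713/25.863 = 0.41423 mg/m³.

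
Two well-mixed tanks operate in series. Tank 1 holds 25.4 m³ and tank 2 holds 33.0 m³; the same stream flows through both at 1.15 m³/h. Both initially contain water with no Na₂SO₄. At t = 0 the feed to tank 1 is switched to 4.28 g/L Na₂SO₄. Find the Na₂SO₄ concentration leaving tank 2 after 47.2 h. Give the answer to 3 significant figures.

Each tank obeys Vᵢ dCᵢ/dt = Q(Cᵢ₋₁ − Cᵢ), so τᵢ = Vᵢ/Q.
τ₁ = 25.4/1.15 = 22.087 h; τ₂ = 33.0/1.15 = 28.696 h.
Tank 1: C₁ = C_in(1 − e^(−t/τ₁)). Tank 2 (τ₁ ≠ τ₂): C₂ = C_in[1 − (τ₁ e^(−t/τ₁) − τ₂ e^(−t/τ₂))/(τ₁ − τ₂)].
At t = 47.2: e^(−t/τ₁) = 0.11801, e^(−t/τ₂) = 0.19304.
C₂ = 4.28·[1 − (22.087·0.11801 − 28.696·0.19304)/(-6.6087)] = 4.28·0.55619 = 2.3805 g/L.

2.38 g/L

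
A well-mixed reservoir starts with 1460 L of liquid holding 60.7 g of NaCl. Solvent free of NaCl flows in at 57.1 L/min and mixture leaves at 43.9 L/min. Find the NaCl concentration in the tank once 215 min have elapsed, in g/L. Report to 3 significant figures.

Total volume: dV/dt = Q_in − Q_out = 13.200 L/min, so V(t) = 1460 + 13.200 t and V(215) = 4298.0 L.
Solute balance: dm/dt = 0 − Q_out C = −Q_out m/V(t).
Separate: dm/m = −Q_out dt/V(t) ⇒ ln(m/m₀) = −(Q_out/(Q_in−Q_out)) ln(V/V₀).
m = m₀ (V₀/V)^(Q_out/(Q_in−Q_out)) = 60.7 × (1460/4298.0)^(3.3258) = 1.6738 g.
C = m/V = 1.6738/4298.0 = 0.00038943 g/L.

0.000389 g/L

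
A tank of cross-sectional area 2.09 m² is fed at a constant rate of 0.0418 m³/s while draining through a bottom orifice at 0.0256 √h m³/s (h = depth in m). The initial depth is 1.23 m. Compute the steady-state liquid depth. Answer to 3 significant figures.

2.67 m

Volume balance on the tank: A dh/dt = Q_in − 0.0256 √h. At steady state dh/dt = 0:
Q_in = 0.0256 √h_ss ⇒ √h_ss = 0.0418/0.0256 = 1.6328.
h_ss = 1.6328² = 2.6661 m. (Since h₀ = 1.23 m < h_ss, the level will rise toward this value.)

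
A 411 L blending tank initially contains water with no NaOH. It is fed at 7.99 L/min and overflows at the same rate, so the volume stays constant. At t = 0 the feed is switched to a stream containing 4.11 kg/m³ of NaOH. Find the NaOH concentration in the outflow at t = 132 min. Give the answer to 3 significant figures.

Species balance on the tank: V dC/dt = Q(C_in − C).
Rewrite as dC/dt + C/τ = C_in/τ, τ = V/Q = 51.439 min.
Solution: C(t) = C_in + (C₀ − C_in) e^(−t/τ).
C(132) = 4.11 + (0 − 4.11)·e^(−132/51.439) = 4.11 + (-4.1100)·0.076832 = 3.7942 kg/m³.

3.79 kg/m³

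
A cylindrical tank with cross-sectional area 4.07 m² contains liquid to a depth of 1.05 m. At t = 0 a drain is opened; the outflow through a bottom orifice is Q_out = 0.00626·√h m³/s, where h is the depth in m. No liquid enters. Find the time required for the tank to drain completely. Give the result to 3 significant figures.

With no inflow, A dh/dt = −0.00626 √h.
∫ h^(−1/2) dh = −(0.00626/A) ∫ dt, giving 2√h = 2√h₀ − (0.00626/A) t.
Tank is empty when √h = 0: t_empty = 2A√h₀/0.00626.
t_empty = 2·4.07·√1.05/0.00626 = 8.1400·1.0247/0.00626 = 1332.4 s.

1330 s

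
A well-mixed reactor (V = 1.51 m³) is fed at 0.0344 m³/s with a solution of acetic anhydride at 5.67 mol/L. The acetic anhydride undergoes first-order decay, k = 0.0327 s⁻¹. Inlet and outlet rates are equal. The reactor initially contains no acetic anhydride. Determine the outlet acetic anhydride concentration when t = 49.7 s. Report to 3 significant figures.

V dC/dt = Q(C_in − C) − k V C.
dC/dt = (Q/V) C_in − (Q/V + k) C; effective rate a = Q/V + k = 0.022781 + 0.0327 = 0.055481 s⁻¹.
C_ss = Q C_in/(Q + kV) = 2.3282 mol/L; C(t) = C_ss + (C₀ − C_ss) e^(−a t).
C(49.7) = 2.3282 + (-2.3282)·e^(−0.055481·49.7) = 2.3282 + (-2.3282)·0.063455 = 2.1804 mol/L.

2.18 mol/L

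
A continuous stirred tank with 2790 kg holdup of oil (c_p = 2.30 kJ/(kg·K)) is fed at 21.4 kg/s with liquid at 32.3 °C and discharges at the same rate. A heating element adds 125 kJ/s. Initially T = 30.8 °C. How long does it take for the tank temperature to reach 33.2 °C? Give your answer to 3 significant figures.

118 s

Heat balance on the well-mixed liquid: M c_p dT/dt = ṁ c_p (T_in − T) + 125.
τ = M/ṁ = 130.37 s; T_ss = T_in + Q̇/(ṁ c_p) = 34.840 °C.
T(t) = T_ss + (T₀ − T_ss) e^(−t/τ). Set T = 33.2:
e^(−t/τ) = (33.2 − 34.840)/(30.8 − 34.840) = 0.40588
t = −130.37 · ln(0.40588) = 117.56 s.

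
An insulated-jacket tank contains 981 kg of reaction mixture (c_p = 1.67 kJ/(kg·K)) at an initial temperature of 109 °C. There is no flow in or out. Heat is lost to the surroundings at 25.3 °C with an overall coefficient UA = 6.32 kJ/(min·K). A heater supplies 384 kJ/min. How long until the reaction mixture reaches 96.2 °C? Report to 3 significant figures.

212 min

Lumped-capacitance energy balance: M c_p dT/dt = UA(T_amb − T) + Q̇.
τ = M c_p/UA = 259.22 min; T_ss = T_amb + Q̇/UA = 25.3 + 384/6.32 = 86.059 °C.
T(t) = T_ss + (T₀ − T_ss)e^(−t/τ); set T = 96.2:
t = −τ ln[(T − T_ss)/(T₀ − T_ss)] = −259.22 · ln(0.44203) = 211.62 min.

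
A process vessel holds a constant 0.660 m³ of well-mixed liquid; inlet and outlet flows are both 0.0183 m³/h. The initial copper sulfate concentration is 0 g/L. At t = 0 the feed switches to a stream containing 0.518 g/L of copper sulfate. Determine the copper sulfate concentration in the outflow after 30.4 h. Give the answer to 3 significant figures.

Mass balance on the solute (V constant): V dC/dt = Q(C_in − C).
So dC/dt = (C_in − C)/τ with τ = V/Q = 0.660/0.0183 = 36.066 h.
Solution: C(t) = C_in + (C₀ − C_in) e^(−t/τ).
C(30.4) = 0.518 + (0 − 0.518)·e^(−30.4/36.066) = 0.518 + (-0.51800)·0.43046 = 0.29502 g/L.

0.295 g/L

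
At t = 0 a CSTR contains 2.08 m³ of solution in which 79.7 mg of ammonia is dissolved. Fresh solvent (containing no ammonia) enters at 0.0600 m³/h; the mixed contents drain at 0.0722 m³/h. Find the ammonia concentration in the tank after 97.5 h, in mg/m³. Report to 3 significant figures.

0.591 mg/m³

Let m(t) be the amount of ammonia. Volume: V(t) = V₀ + (Q_in − Q_out) t = 2.08 − 0.012200 t; V(97.5) = 0.89050 m³.
No ammonia enters, so dm/dt = −Q_out · (m/V).
dm/m = −Q_out dt/(V₀ − 0.012200 t); integrating gives ln(m/m₀) = −(Q_out/(Q_in−Q_out)) ln(V/V₀).
m = m₀ (V₀/V)^(Q_out/(Q_in−Q_out)) = 79.7 × (2.08/0.89050)^(-5.9180) = 0.52612 mg.
C = m/V = 0.52612/0.89050 = 0.59081 mg/m³.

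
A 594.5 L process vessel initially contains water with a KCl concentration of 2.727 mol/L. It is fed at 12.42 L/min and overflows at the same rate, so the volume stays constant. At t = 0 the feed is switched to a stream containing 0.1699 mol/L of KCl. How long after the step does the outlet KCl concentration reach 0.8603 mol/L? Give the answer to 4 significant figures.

Species balance: V dC/dt = Q(C_in − C) ⇒ τ = V/Q = 47.8663 min.
C(t) = C_in + (C₀ − C_in) e^(−t/τ). Set C = 0.8603 and solve for t:
e^(−t/τ) = (C − C_in)/(C₀ − C_in) = (0.8603 − 0.1699)/(2.727 − 0.1699) = 0.269993
t = −τ ln(…) = 47.8663 × 1.30936 = 62.6742 min.

62.67 min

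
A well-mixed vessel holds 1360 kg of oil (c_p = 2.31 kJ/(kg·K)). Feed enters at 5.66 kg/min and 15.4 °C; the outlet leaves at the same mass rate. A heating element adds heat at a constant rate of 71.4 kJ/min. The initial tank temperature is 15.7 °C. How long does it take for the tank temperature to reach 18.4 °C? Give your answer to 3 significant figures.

Unsteady energy balance on the tank contents: M c_p dT/dt = ṁ c_p (T_in − T) + 71.4.
τ = M/ṁ = 240.28 min; T_ss = T_in + Q̇/(ṁ c_p) = 20.861 °C.
T(t) = T_ss + (T₀ − T_ss) e^(−t/τ). Set T = 18.4:
e^(−t/τ) = (18.4 − 20.861)/(15.7 − 20.861) = 0.47684
t = −240.28 · ln(0.47684) = 177.95 min.

178 min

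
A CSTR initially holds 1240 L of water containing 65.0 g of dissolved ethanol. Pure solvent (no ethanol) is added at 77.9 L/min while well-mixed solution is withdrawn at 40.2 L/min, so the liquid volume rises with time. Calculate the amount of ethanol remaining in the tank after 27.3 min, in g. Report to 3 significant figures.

Total volume: dV/dt = Q_in − Q_out = 37.700 L/min, so V(t) = 1240 + 37.700 t and V(27.3) = 2269.2 L.
No ethanol enters, so dm/dt = −Q_out · (m/V).
dm/m = −Q_out dt/(V₀ + 37.700 t); integrating gives ln(m/m₀) = −(Q_out/(Q_in−Q_out)) ln(V/V₀).
m = m₀ (V₀/V)^(Q_out/(Q_in−Q_out)) = 65.0 × (1240/2269.2)^(1.0663) = 34.124 g.

34.1 g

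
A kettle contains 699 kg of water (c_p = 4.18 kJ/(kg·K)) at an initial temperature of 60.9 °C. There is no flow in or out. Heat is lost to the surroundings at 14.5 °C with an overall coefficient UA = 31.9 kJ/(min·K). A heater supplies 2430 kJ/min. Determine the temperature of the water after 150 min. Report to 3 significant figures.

84.9 °C

M c_p dT/dt = −UA(T − T_amb) + Q̇.
dT/dt = (T_ss − T)/τ with T_ss = T_amb + Q̇/UA = 14.5 + 2430/31.9 = 90.676 °C, τ = M c_p/UA = 699·4.18/31.9 = 91.593 min.
Integrating: T(t) = T_ss + (T₀ − T_ss) e^(−t/τ).
T(150) = 90.676 + (-29.776)·0.19443 = 84.886 °C.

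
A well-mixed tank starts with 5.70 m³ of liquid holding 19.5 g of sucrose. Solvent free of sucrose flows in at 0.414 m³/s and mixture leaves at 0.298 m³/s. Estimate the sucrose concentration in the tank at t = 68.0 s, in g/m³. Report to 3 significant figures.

Let m(t) be the amount of sucrose. Volume: V(t) = V₀ + (Q_in − Q_out) t = 5.70 + 0.11600 t; V(68.0) = 13.588 m³.
Species balance (pure solvent in): dm/dt = −Q_out · m/V(t).
Separate: dm/m = −Q_out dt/V(t) ⇒ ln(m/m₀) = −(Q_out/(Q_in−Q_out)) ln(V/V₀).
m = m₀ (V₀/V)^(Q_out/(Q_in−Q_out)) = 19.5 × (5.70/13.588)^(2.5690) = 2.0932 g.
C = m/V = 2.0932/13.588 = 0.15405 g/m³.

0.154 g/m³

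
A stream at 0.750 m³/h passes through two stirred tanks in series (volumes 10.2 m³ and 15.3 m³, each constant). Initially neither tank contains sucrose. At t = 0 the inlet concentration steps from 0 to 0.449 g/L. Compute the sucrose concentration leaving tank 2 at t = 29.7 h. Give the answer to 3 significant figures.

Each tank obeys Vᵢ dCᵢ/dt = Q(Cᵢ₋₁ − Cᵢ), so τᵢ = Vᵢ/Q.
τ₁ = 10.2/0.750 = 13.600 h; τ₂ = 15.3/0.750 = 20.400 h.
Tank 1: C₁ = C_in(1 − e^(−t/τ₁)). Tank 2 (τ₁ ≠ τ₂): C₂ = C_in[1 − (τ₁ e^(−t/τ₁) − τ₂ e^(−t/τ₂))/(τ₁ − τ₂)].
At t = 29.7: e^(−t/τ₁) = 0.11261, e^(−t/τ₂) = 0.23319.
C₂ = 0.449·[1 − (13.600·0.11261 − 20.400·0.23319)/(-6.8000)] = 0.449·0.52564 = 0.23601 g/L.

0.236 g/L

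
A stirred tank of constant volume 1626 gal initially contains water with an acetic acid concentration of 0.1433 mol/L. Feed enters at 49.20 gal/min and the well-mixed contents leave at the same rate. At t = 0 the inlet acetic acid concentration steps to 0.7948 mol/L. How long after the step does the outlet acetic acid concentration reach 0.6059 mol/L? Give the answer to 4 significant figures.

40.92 min

Species balance: V dC/dt = Q(C_in − C) ⇒ τ = V/Q = 33.0488 min.
C(t) = C_in + (C₀ − C_in) e^(−t/τ). Set C = 0.6059 and solve for t:
e^(−t/τ) = (C − C_in)/(C₀ − C_in) = (0.6059 − 0.7948)/(0.1433 − 0.7948) = 0.289946
t = −τ ln(…) = 33.0488 × 1.23806 = 40.9164 min.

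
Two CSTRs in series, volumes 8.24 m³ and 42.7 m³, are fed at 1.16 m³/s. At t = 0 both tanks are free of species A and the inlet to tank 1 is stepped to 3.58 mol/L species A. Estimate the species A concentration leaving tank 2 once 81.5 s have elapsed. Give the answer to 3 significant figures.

Species balance on tank i: dCᵢ/dt = (Cᵢ₋₁ − Cᵢ)/τᵢ with τᵢ = Vᵢ/Q.
τ₁ = 8.24/1.16 = 7.1034 s; τ₂ = 42.7/1.16 = 36.810 s.
Solving the cascade with C₁(0)=C₂(0)=0 gives C₂(t) = C_in[1 − (τ₁ e^(−t/τ₁) − τ₂ e^(−t/τ₂))/(τ₁ − τ₂)].
At t = 81.5: e^(−t/τ₁) = 1.0404e-05, e^(−t/τ₂) = 0.10926.
C₂ = 3.58·[1 − (7.1034·1.0404e-05 − 36.810·0.10926)/(-29.707)] = 3.58·0.86462 = 3.0953 mol/L.

3.10 mol/L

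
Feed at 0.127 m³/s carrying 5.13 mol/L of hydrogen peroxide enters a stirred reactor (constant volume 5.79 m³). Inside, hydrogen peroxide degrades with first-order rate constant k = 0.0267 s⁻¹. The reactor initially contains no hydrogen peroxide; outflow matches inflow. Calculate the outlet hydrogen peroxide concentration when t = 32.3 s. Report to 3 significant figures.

1.83 mol/L

Species balance: V dC/dt = Q C_in − Q C − k V C.
This is linear with rate a = Q/V + k = 0.048634 s⁻¹.
C_ss = Q C_in/(Q + kV) = 2.3137 mol/L; C(t) = C_ss + (C₀ − C_ss) e^(−a t).
C(32.3) = 2.3137 + (-2.3137)·e^(−0.048634·32.3) = 2.3137 + (-2.3137)·0.20786 = 1.8327 mol/L.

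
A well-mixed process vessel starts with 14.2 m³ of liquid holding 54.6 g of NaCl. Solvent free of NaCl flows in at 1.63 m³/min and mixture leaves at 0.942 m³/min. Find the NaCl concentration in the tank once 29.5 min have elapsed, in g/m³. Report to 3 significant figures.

Total volume: dV/dt = Q_in − Q_out = 0.68800 m³/min, so V(t) = 14.2 + 0.68800 t and V(29.5) = 34.496 m³.
Solute balance: dm/dt = 0 − Q_out C = −Q_out m/V(t).
dm/m = −Q_out dt/(V₀ + 0.68800 t); integrating gives ln(m/m₀) = −(Q_out/(Q_in−Q_out)) ln(V/V₀).
m = m₀ (V₀/V)^(Q_out/(Q_in−Q_out)) = 54.6 × (14.2/34.496)^(1.3692) = 16.196 g.
C = m/V = 16.196/34.496 = 0.46949 g/m³.

0.469 g/m³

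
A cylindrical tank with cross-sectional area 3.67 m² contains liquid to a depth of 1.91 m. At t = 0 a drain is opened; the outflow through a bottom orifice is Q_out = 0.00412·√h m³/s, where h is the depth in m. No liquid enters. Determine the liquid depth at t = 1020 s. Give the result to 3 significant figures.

A dh/dt = −Q_out = −0.00412 √h.
∫ h^(−1/2) dh = −(0.00412/A) ∫ dt, giving 2√h = 2√h₀ − (0.00412/A) t.
√h = √1.91 − 0.00412·1020/(2·3.67) = 1.3820 − 0.57253 = 0.80949.
h = 0.80949² = 0.65528 m.

0.655 m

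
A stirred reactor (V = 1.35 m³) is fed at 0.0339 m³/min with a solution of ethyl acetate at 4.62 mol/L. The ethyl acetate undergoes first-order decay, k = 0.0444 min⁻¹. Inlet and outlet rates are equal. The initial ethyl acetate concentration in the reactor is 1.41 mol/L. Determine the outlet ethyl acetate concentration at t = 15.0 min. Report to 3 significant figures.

Species balance: V dC/dt = Q C_in − Q C − k V C.
dC/dt = (Q/V) C_in − (Q/V + k) C; effective rate a = Q/V + k = 0.025111 + 0.0444 = 0.069511 min⁻¹.
C_ss = Q C_in/(Q + kV) = 1.6690 mol/L; C(t) = C_ss + (C₀ − C_ss) e^(−a t).
C(15.0) = 1.6690 + (-0.25899)·e^(−0.069511·15.0) = 1.6690 + (-0.25899)·0.35251 = 1.5777 mol/L.

1.58 mol/L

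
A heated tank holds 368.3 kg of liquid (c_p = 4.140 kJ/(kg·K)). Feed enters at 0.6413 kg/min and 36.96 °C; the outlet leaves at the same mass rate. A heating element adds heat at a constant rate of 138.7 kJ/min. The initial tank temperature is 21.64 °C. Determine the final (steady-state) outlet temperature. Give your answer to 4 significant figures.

89.20 °C

Energy balance: M c_p dT/dt = ṁ c_p (T_in − T) + 138.7.
At steady state dT/dt = 0 ⇒ T_ss = T_in + Q̇/(ṁ c_p) = 36.96 + 138.7/(0.6413·4.140) = 89.2014 °C.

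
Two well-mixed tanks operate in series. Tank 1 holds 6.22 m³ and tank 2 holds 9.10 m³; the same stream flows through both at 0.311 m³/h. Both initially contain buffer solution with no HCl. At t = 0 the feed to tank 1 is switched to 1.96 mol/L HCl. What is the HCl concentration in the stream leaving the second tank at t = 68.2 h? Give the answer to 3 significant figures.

1.50 mol/L

Time constants: τᵢ = Vᵢ/Q for each well-mixed tank.
τ₁ = 6.22/0.311 = 20.000 h; τ₂ = 9.10/0.311 = 29.260 h.
Tank 1: C₁ = C_in(1 − e^(−t/τ₁)). Tank 2 (τ₁ ≠ τ₂): C₂ = C_in[1 − (τ₁ e^(−t/τ₁) − τ₂ e^(−t/τ₂))/(τ₁ − τ₂)].
At t = 68.2: e^(−t/τ₁) = 0.033041, e^(−t/τ₂) = 0.097219.
C₂ = 1.96·[1 − (20.000·0.033041 − 29.260·0.097219)/(-9.2605)] = 1.96·0.76418 = 1.4978 mol/L.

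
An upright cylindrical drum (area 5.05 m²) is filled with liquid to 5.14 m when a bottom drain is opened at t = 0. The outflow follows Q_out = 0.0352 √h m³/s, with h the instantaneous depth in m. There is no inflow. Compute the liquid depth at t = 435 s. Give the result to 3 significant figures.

Unsteady balance on liquid volume: A dh/dt = −0.0352 √h.
∫ h^(−1/2) dh = −(0.0352/A) ∫ dt, giving 2√h = 2√h₀ − (0.0352/A) t.
√h = √5.14 − 0.0352·435/(2·5.05) = 2.2672 − 1.5160 = 0.75112.
h = 0.75112² = 0.56418 m.

0.564 m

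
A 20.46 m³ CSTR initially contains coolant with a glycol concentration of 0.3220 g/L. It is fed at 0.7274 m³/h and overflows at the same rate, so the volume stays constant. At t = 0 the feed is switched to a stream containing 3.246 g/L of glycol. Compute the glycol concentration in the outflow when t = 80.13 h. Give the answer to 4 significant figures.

Unsteady species balance (constant V, well mixed): V dC/dt = Q(C_in − C).
Time constant τ = V/Q = 20.46/0.7274 = 28.1276 h.
This is linear first-order; C(t) = C_in + (C₀ − C_in) e^(−t/τ).
C(80.13) = 3.246 + (0.3220 − 3.246)·e^(−80.13/28.1276) = 3.246 + (-2.92400)·0.0579135 = 3.07666 g/L.

3.077 g/L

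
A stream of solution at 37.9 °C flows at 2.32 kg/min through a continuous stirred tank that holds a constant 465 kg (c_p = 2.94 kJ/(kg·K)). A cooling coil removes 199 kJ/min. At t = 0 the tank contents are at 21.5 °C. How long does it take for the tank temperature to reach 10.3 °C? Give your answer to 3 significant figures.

Energy balance: M c_p dT/dt = ṁ c_p (T_in − T) − 199.
τ = M/ṁ = 200.43 min; T_ss = T_in − Q̇/(ṁ c_p) = 8.7245 °C.
T(t) = T_ss + (T₀ − T_ss) e^(−t/τ). Set T = 10.3:
e^(−t/τ) = (10.3 − 8.7245)/(21.5 − 8.7245) = 0.12332
t = −200.43 · ln(0.12332) = 419.50 min.

419 min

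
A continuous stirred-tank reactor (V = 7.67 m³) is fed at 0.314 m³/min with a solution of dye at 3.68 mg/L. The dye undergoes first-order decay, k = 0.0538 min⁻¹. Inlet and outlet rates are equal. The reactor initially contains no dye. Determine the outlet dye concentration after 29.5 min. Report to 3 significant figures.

1.49 mg/L

Accumulation = in − out − consumed: V dC/dt = Q C_in − Q C − k V C.
dC/dt = (Q/V) C_in − (Q/V + k) C; effective rate a = Q/V + k = 0.040939 + 0.0538 = 0.094739 min⁻¹.
C_ss = Q C_in/(Q + kV) = 1.5902 mg/L; C(t) = C_ss + (C₀ − C_ss) e^(−a t).
C(29.5) = 1.5902 + (-1.5902)·e^(−0.094739·29.5) = 1.5902 + (-1.5902)·0.061128 = 1.4930 mg/L.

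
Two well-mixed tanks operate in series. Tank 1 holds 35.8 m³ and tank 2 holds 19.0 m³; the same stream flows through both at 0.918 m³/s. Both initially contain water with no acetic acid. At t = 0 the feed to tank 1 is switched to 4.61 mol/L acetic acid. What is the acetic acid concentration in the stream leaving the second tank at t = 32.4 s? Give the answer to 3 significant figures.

1.42 mol/L

Species balance on tank i: dCᵢ/dt = (Cᵢ₋₁ − Cᵢ)/τᵢ with τᵢ = Vᵢ/Q.
τ₁ = 35.8/0.918 = 38.998 s; τ₂ = 19.0/0.918 = 20.697 s.
Tank 1: C₁ = C_in(1 − e^(−t/τ₁)). Tank 2 (τ₁ ≠ τ₂): C₂ = C_in[1 − (τ₁ e^(−t/τ₁) − τ₂ e^(−t/τ₂))/(τ₁ − τ₂)].
At t = 32.4: e^(−t/τ₁) = 0.43569, e^(−t/τ₂) = 0.20900.
C₂ = 4.61·[1 − (38.998·0.43569 − 20.697·0.20900)/(18.301)] = 4.61·0.30792 = 1.4195 mol/L.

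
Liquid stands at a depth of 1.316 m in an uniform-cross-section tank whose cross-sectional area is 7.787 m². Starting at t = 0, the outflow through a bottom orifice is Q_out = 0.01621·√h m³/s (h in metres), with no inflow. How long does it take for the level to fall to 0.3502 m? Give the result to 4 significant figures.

With no inflow, A dh/dt = −0.01621 √h.
∫ h^(−1/2) dh = −(0.01621/A) ∫ dt, giving 2√h = 2√h₀ − (0.01621/A) t.
t = 2A(√h₀ − √h)/0.01621 = 2·7.787·(√1.316 − √0.3502)/0.01621
  = 15.5740 × (1.14717 − 0.591777) / 0.01621 = 533.603 s.

533.6 s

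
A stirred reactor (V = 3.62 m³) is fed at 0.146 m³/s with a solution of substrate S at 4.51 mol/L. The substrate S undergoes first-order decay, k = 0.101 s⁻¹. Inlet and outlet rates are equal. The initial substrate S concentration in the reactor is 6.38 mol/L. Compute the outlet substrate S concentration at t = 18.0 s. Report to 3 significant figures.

1.69 mol/L

Species balance: V dC/dt = Q C_in − Q C − k V C.
dC/dt = (Q/V) C_in − (Q/V + k) C; effective rate a = Q/V + k = 0.040331 + 0.101 = 0.14133 s⁻¹.
C_ss = Q C_in/(Q + kV) = 1.2870 mol/L; C(t) = C_ss + (C₀ − C_ss) e^(−a t).
C(18.0) = 1.2870 + (5.0930)·e^(−0.14133·18.0) = 1.2870 + (5.0930)·0.078554 = 1.6871 mol/L.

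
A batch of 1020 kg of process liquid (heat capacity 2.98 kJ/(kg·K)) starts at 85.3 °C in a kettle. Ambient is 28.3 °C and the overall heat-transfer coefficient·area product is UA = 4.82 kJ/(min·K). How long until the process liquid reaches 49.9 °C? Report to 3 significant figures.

612 min

Unsteady energy balance on the tank contents: M c_p dT/dt = −UA(T − T_amb).
τ = M c_p/UA = 630.62 min; T_ss = T_amb = 28.300 °C.
T(t) = T_ss + (T₀ − T_ss)e^(−t/τ); set T = 49.9:
t = −τ ln[(T − T_ss)/(T₀ − T_ss)] = −630.62 · ln(0.37895) = 611.93 min.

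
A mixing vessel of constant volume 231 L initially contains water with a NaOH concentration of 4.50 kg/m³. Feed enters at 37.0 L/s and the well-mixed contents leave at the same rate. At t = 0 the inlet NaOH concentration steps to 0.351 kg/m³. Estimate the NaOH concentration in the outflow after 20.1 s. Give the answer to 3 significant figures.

0.517 kg/m³

Accumulation = in − out for the solute gives V dC/dt = Q(C_in − C).
Rewrite as dC/dt + C/τ = C_in/τ, τ = V/Q = 6.2432 s.
Integrating: C(t) = C_in + (C₀ − C_in) e^(−t/τ).
C(20.1) = 0.351 + (4.50 − 0.351)·e^(−20.1/6.2432) = 0.351 + (4.1490)·0.039976 = 0.51686 kg/m³.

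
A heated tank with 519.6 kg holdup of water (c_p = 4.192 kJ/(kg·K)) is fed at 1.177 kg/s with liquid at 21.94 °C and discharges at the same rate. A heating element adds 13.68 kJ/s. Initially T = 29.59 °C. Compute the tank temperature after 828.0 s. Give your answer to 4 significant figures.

M c_p dT/dt = ṁ c_p (T_in − T) + Q̇.
Rearrange: dT/dt = (T_ss − T)/τ with τ = M/ṁ = 441.461 s and T_ss = T_in + Q̇/(ṁ c_p) = 24.7126 °C.
Integrating: T(t) = T_ss + (T₀ − T_ss) e^(−t/τ).
T(828.0) = 24.7126 + (4.87739)·e^(−828.0/441.461) = 24.7126 + (4.87739)·0.153265 = 25.4601 °C.

25.46 °C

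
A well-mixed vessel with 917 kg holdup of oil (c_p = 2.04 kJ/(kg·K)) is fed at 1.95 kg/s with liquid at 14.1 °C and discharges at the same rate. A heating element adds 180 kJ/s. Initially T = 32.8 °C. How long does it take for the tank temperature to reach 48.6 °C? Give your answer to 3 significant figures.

425 s

First-law balance (no shaft work): M c_p dT/dt = ṁ c_p (T_in − T) + 180.
τ = M/ṁ = 470.26 s; T_ss = T_in + Q̇/(ṁ c_p) = 59.349 °C.
T(t) = T_ss + (T₀ − T_ss) e^(−t/τ). Set T = 48.6:
e^(−t/τ) = (48.6 − 59.349)/(32.8 − 59.349) = 0.40487
t = −470.26 · ln(0.40487) = 425.20 s.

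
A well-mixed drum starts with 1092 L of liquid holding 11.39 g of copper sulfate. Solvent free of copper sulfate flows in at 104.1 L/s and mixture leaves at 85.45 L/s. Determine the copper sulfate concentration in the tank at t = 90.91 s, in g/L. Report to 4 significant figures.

5.579e-05 g/L

Let m(t) be the amount of copper sulfate. Volume: V(t) = V₀ + (Q_in − Q_out) t = 1092 + 18.6500 t; V(90.91) = 2787.47 L.
Species balance (pure solvent in): dm/dt = −Q_out · m/V(t).
dm/m = −Q_out dt/(V₀ + 18.6500 t); integrating gives ln(m/m₀) = −(Q_out/(Q_in−Q_out)) ln(V/V₀).
m = m₀ (V₀/V)^(Q_out/(Q_in−Q_out)) = 11.39 × (1092/2787.47)^(4.58177) = 0.155525 g.
C = m/V = 0.155525/2787.47 = 5.57942e-05 g/L.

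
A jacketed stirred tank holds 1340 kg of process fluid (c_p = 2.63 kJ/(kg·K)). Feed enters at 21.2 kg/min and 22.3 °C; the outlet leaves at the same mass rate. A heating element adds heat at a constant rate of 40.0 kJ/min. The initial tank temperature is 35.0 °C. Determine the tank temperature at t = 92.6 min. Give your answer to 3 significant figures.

First-law balance (no shaft work): M c_p dT/dt = ṁ c_p (T_in − T) + 40.0.
Rearrange: dT/dt = (T_ss − T)/τ with τ = M/ṁ = 63.208 min and T_ss = T_in + Q̇/(ṁ c_p) = 23.017 °C.
Solution: T(t) = T_ss + (T₀ − T_ss) e^(−t/τ).
T(92.6) = 23.017 + (11.983)·e^(−92.6/63.208) = 23.017 + (11.983)·0.23107 = 25.786 °C.

25.8 °C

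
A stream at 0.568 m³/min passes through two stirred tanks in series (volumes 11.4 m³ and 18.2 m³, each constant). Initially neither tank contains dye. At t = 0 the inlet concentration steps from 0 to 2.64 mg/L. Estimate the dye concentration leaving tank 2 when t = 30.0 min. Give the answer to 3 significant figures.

Time constants: τᵢ = Vᵢ/Q for each well-mixed tank.
τ₁ = 11.4/0.568 = 20.070 min; τ₂ = 18.2/0.568 = 32.042 min.
Solving the cascade with C₁(0)=C₂(0)=0 gives C₂(t) = C_in[1 − (τ₁ e^(−t/τ₁) − τ₂ e^(−t/τ₂))/(τ₁ − τ₂)].
At t = 30.0: e^(−t/τ₁) = 0.22431, e^(−t/τ₂) = 0.39209.
C₂ = 2.64·[1 − (20.070·0.22431 − 32.042·0.39209)/(-11.972)] = 2.64·0.32663 = 0.86230 mg/L.

0.862 mg/L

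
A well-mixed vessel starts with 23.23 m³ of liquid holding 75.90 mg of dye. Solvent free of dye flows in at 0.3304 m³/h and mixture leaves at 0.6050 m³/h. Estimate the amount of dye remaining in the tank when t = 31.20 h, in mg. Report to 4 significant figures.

27.54 mg

Total volume: dV/dt = Q_in − Q_out = -0.274600 m³/h, so V(t) = 23.23 − 0.274600 t and V(31.20) = 14.6625 m³.
Species balance (pure solvent in): dm/dt = −Q_out · m/V(t).
Separate: dm/m = −Q_out dt/V(t) ⇒ ln(m/m₀) = −(Q_out/(Q_in−Q_out)) ln(V/V₀).
m = m₀ (V₀/V)^(Q_out/(Q_in−Q_out)) = 75.90 × (23.23/14.6625)^(-2.20320) = 27.5391 mg.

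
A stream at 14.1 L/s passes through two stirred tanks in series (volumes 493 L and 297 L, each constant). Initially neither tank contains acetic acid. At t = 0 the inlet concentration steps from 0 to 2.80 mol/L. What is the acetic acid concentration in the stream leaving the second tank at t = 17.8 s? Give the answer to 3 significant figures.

0.389 mol/L

Time constants: τᵢ = Vᵢ/Q for each well-mixed tank.
τ₁ = 493/14.1 = 34.965 s; τ₂ = 297/14.1 = 21.064 s.
Tank 1: C₁ = C_in(1 − e^(−t/τ₁)). Tank 2 (τ₁ ≠ τ₂): C₂ = C_in[1 − (τ₁ e^(−t/τ₁) − τ₂ e^(−t/τ₂))/(τ₁ − τ₂)].
At t = 17.8: e^(−t/τ₁) = 0.60104, e^(−t/τ₂) = 0.42954.
C₂ = 2.80·[1 − (34.965·0.60104 − 21.064·0.42954)/(13.901)] = 2.80·0.13907 = 0.38939 mol/L.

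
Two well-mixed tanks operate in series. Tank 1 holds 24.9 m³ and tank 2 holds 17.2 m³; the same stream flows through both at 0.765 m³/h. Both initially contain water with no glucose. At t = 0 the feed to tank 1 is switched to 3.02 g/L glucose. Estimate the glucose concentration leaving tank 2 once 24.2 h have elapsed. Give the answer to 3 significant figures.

Time constants: τᵢ = Vᵢ/Q for each well-mixed tank.
τ₁ = 24.9/0.765 = 32.549 h; τ₂ = 17.2/0.765 = 22.484 h.
Tank 1: C₁ = C_in(1 − e^(−t/τ₁)). Tank 2 (τ₁ ≠ τ₂): C₂ = C_in[1 − (τ₁ e^(−t/τ₁) − τ₂ e^(−t/τ₂))/(τ₁ − τ₂)].
At t = 24.2: e^(−t/τ₁) = 0.47545, e^(−t/τ₂) = 0.34084.
C₂ = 3.02·[1 − (32.549·0.47545 − 22.484·0.34084)/(10.065)] = 3.02·0.22387 = 0.67608 g/L.

0.676 g/L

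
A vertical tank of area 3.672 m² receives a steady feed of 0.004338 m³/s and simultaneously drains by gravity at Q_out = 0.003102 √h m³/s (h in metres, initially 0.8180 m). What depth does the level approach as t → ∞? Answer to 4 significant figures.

1.956 m

A dh/dt = Q_in − 0.003102 √h. Steady state requires inflow = outflow:
Q_in = 0.003102 √h_ss ⇒ √h_ss = 0.004338/0.003102 = 1.39845.
h_ss = 1.39845² = 1.95567 m. (Since h₀ = 0.8180 m < h_ss, the level will rise toward this value.)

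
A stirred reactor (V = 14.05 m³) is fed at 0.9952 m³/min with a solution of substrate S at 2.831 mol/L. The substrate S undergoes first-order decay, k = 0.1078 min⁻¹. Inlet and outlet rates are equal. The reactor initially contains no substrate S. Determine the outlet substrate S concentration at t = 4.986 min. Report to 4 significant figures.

V dC/dt = Q(C_in − C) − k V C.
This is linear with rate a = Q/V + k = 0.178633 min⁻¹.
C_ss = Q C_in/(Q + kV) = 1.12257 mol/L; C(t) = C_ss + (C₀ − C_ss) e^(−a t).
C(4.986) = 1.12257 + (-1.12257)·e^(−0.178633·4.986) = 1.12257 + (-1.12257)·0.410384 = 0.661885 mol/L.

0.6619 mol/L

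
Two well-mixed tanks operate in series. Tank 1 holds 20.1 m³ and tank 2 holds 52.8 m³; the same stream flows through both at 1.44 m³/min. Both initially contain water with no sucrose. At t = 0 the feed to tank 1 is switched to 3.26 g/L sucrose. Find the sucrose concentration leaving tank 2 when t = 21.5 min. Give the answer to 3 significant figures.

0.761 g/L

Each tank obeys Vᵢ dCᵢ/dt = Q(Cᵢ₋₁ − Cᵢ), so τᵢ = Vᵢ/Q.
τ₁ = 20.1/1.44 = 13.958 min; τ₂ = 52.8/1.44 = 36.667 min.
Solving the cascade with C₁(0)=C₂(0)=0 gives C₂(t) = C_in[1 − (τ₁ e^(−t/τ₁) − τ₂ e^(−t/τ₂))/(τ₁ − τ₂)].
At t = 21.5: e^(−t/τ₁) = 0.21432, e^(−t/τ₂) = 0.55635.
C₂ = 3.26·[1 − (13.958·0.21432 − 36.667·0.55635)/(-22.708)] = 3.26·0.23341 = 0.76093 g/L.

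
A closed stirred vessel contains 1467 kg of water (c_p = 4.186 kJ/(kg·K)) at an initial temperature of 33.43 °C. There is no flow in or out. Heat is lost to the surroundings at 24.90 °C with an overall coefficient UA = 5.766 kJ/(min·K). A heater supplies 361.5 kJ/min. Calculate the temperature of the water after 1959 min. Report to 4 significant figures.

First-law balance (no shaft work): M c_p dT/dt = −UA(T − T_amb) + Q̇.
dT/dt = (T_ss − T)/τ with T_ss = T_amb + Q̇/UA = 24.90 + 361.5/5.766 = 87.5951 °C, τ = M c_p/UA = 1467·4.186/5.766 = 1065.01 min.
T approaches T_ss exponentially: T(t) = T_ss + (T₀ − T_ss) e^(−t/τ).
T(1959) = 87.5951 + (-54.1651)·0.158910 = 78.9877 °C.

78.99 °C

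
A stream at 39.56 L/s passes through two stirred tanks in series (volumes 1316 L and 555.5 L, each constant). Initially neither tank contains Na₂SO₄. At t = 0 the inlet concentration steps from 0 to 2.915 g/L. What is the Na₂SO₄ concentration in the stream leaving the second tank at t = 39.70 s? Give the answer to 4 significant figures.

Time constants: τᵢ = Vᵢ/Q for each well-mixed tank.
τ₁ = 1316/39.56 = 33.2659 s; τ₂ = 555.5/39.56 = 14.0420 s.
Tank 1: C₁ = C_in(1 − e^(−t/τ₁)). Tank 2 (τ₁ ≠ τ₂): C₂ = C_in[1 − (τ₁ e^(−t/τ₁) − τ₂ e^(−t/τ₂))/(τ₁ − τ₂)].
At t = 39.70: e^(−t/τ₁) = 0.303185, e^(−t/τ₂) = 0.0591759.
C₂ = 2.915·[1 − (33.2659·0.303185 − 14.0420·0.0591759)/(19.2240)] = 2.915·0.518582 = 1.51167 g/L.

1.512 g/L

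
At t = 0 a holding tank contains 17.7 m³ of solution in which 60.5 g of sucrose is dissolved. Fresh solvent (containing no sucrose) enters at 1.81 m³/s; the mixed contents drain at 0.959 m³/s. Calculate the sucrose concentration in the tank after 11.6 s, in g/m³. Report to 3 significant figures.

Let m(t) be the amount of sucrose. Volume: V(t) = V₀ + (Q_in − Q_out) t = 17.7 + 0.85100 t; V(11.6) = 27.572 m³.
No sucrose enters, so dm/dt = −Q_out · (m/V).
Separate: dm/m = −Q_out dt/V(t) ⇒ ln(m/m₀) = −(Q_out/(Q_in−Q_out)) ln(V/V₀).
m = m₀ (V₀/V)^(Q_out/(Q_in−Q_out)) = 60.5 × (17.7/27.572)^(1.1269) = 36.715 g.
C = m/V = 36.715/27.572 = 1.3316 g/m³.

1.33 g/m³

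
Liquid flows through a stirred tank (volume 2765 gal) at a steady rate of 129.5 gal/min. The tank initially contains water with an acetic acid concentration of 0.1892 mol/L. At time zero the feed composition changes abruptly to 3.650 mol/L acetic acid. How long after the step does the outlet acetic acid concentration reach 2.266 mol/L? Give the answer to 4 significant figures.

19.57 min

Accumulation = in − out for the solute gives V dC/dt = Q(C_in − C), so τ = V/Q = 21.3514 min.
C(t) = C_in + (C₀ − C_in) e^(−t/τ). Set C = 2.266 and solve for t:
e^(−t/τ) = (C − C_in)/(C₀ − C_in) = (2.266 − 3.650)/(0.1892 − 3.650) = 0.399908
t = −τ ln(…) = 21.3514 × 0.916522 = 19.5690 min.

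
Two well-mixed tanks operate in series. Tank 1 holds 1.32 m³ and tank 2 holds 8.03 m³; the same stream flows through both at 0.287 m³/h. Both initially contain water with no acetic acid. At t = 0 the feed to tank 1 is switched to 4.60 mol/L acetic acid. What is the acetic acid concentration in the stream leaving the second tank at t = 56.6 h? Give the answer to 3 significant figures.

3.87 mol/L

Each tank obeys Vᵢ dCᵢ/dt = Q(Cᵢ₋₁ − Cᵢ), so τᵢ = Vᵢ/Q.
τ₁ = 1.32/0.287 = 4.5993 h; τ₂ = 8.03/0.287 = 27.979 h.
Solving the cascade with C₁(0)=C₂(0)=0 gives C₂(t) = C_in[1 − (τ₁ e^(−t/τ₁) − τ₂ e^(−t/τ₂))/(τ₁ − τ₂)].
At t = 56.6: e^(−t/τ₁) = 4.5236e-06, e^(−t/τ₂) = 0.13227.
C₂ = 4.60·[1 − (4.5993·4.5236e-06 − 27.979·0.13227)/(-23.380)] = 4.60·0.84172 = 3.8719 mol/L.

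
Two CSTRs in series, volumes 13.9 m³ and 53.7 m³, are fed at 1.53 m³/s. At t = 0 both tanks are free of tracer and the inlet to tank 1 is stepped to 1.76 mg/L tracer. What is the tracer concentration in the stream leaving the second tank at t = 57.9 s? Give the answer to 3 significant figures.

Species balance on tank i: dCᵢ/dt = (Cᵢ₋₁ − Cᵢ)/τᵢ with τᵢ = Vᵢ/Q.
τ₁ = 13.9/1.53 = 9.0850 s; τ₂ = 53.7/1.53 = 35.098 s.
Tank 1: C₁ = C_in(1 − e^(−t/τ₁)). Tank 2 (τ₁ ≠ τ₂): C₂ = C_in[1 − (τ₁ e^(−t/τ₁) − τ₂ e^(−t/τ₂))/(τ₁ − τ₂)].
At t = 57.9: e^(−t/τ₁) = 0.0017067, e^(−t/τ₂) = 0.19211.
C₂ = 1.76·[1 − (9.0850·0.0017067 − 35.098·0.19211)/(-26.013)] = 1.76·0.74139 = 1.3048 mg/L.

1.30 mg/L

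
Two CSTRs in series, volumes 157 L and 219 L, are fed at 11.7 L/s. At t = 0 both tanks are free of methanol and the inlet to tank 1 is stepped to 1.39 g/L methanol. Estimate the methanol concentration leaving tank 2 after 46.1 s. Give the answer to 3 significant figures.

1.09 g/L

Each tank obeys Vᵢ dCᵢ/dt = Q(Cᵢ₋₁ − Cᵢ), so τᵢ = Vᵢ/Q.
τ₁ = 157/11.7 = 13.419 s; τ₂ = 219/11.7 = 18.718 s.
Tank 1: C₁ = C_in(1 − e^(−t/τ₁)). Tank 2 (τ₁ ≠ τ₂): C₂ = C_in[1 − (τ₁ e^(−t/τ₁) − τ₂ e^(−t/τ₂))/(τ₁ − τ₂)].
At t = 46.1: e^(−t/τ₁) = 0.032210, e^(−t/τ₂) = 0.085190.
C₂ = 1.39·[1 − (13.419·0.032210 − 18.718·0.085190)/(-5.2991)] = 1.39·0.78065 = 1.0851 g/L.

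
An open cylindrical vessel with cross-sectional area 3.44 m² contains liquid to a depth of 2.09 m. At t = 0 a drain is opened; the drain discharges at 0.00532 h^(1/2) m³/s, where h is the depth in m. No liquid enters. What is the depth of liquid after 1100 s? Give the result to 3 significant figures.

A dh/dt = −Q_out = −0.00532 √h.
Separate and integrate: 2(√h − √h₀) = −(0.00532/A) t.
√h = √2.09 − 0.00532·1100/(2·3.44) = 1.4457 − 0.85058 = 0.59510.
h = 0.59510² = 0.35415 m.

0.354 m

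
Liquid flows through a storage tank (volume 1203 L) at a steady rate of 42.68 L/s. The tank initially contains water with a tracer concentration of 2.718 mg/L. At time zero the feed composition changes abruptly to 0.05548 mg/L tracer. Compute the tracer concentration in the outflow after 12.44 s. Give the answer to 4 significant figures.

1.768 mg/L

Mass balance on the solute (V constant): V dC/dt = Q(C_in − C).
Rewrite as dC/dt + C/τ = C_in/τ, τ = V/Q = 28.1865 s.
C approaches C_in exponentially: C(t) = C_in + (C₀ − C_in) e^(−t/τ).
C(12.44) = 0.05548 + (2.718 − 0.05548)·e^(−12.44/28.1865) = 0.05548 + (2.66252)·0.643170 = 1.76793 mg/L.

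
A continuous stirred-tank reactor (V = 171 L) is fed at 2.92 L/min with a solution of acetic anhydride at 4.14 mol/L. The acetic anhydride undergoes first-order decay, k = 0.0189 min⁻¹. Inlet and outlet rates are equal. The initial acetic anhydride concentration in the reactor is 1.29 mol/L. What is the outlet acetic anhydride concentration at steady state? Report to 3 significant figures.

V dC/dt = Q(C_in − C) − k V C.
At steady state: 0 = Q C_in − (Q + kV) C_ss, so C_ss = Q C_in/(Q + kV).
C_ss = 2.92·4.14/(2.92 + 0.0189·171) = 12.089/6.1519 = 1.9651 mol/L.

1.97 mol/L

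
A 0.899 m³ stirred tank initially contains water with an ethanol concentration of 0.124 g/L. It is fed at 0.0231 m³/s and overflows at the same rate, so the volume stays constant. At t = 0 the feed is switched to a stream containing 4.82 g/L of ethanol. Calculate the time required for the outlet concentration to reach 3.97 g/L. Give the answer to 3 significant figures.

Species balance: V dC/dt = Q(C_in − C) ⇒ τ = V/Q = 38.918 s.
C(t) = C_in + (C₀ − C_in) e^(−t/τ). Set C = 3.97 and solve for t:
e^(−t/τ) = (C − C_in)/(C₀ − C_in) = (3.97 − 4.82)/(0.124 − 4.82) = 0.18101
t = −τ ln(…) = 38.918 × 1.7092 = 66.519 s.

66.5 s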